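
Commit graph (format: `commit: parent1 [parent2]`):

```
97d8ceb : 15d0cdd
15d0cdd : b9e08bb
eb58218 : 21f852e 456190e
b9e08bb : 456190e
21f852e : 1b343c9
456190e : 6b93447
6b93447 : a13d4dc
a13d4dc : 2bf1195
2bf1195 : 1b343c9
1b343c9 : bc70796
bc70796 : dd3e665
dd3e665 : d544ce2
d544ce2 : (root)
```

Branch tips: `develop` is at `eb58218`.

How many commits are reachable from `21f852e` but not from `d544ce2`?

Reachable from 21f852e: {1b343c9, 21f852e, bc70796, d544ce2, dd3e665}.
Reachable from d544ce2: {d544ce2}.
In 21f852e's history but not d544ce2's: {1b343c9, 21f852e, bc70796, dd3e665} — 4 commits.

4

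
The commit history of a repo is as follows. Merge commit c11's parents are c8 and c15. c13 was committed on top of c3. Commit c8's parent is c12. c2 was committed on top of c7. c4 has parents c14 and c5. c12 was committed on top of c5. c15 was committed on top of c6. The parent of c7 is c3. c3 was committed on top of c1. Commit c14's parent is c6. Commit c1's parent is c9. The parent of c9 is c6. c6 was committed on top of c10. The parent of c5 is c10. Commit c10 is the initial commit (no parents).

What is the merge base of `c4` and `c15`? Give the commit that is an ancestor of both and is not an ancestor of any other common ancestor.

c6

Ancestors of c4: {c10, c14, c4, c5, c6}.
Ancestors of c15: {c10, c15, c6}.
Common ancestors: {c10, c6}.
Among these, c6 is not an ancestor of any other common ancestor — it is the merge base.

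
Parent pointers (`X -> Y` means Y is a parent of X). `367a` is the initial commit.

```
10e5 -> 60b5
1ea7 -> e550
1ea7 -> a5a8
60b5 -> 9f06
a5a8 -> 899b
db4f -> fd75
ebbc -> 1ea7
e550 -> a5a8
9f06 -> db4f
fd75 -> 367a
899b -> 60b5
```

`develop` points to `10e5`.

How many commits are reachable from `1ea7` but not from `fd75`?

Reachable from 1ea7: {1ea7, 367a, 60b5, 899b, 9f06, a5a8, db4f, e550, fd75}.
Reachable from fd75: {367a, fd75}.
In 1ea7's history but not fd75's: {1ea7, 60b5, 899b, 9f06, a5a8, db4f, e550} — 7 commits.

7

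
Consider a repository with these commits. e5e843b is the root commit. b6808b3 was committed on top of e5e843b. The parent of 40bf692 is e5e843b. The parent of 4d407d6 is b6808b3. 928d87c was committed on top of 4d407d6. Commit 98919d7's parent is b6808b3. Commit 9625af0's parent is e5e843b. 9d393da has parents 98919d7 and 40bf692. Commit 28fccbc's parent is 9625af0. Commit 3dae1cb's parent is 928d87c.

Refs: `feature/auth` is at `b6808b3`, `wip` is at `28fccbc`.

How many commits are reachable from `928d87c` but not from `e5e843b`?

Reachable from 928d87c: {4d407d6, 928d87c, b6808b3, e5e843b}.
Reachable from e5e843b: {e5e843b}.
In 928d87c's history but not e5e843b's: {4d407d6, 928d87c, b6808b3} — 3 commits.

3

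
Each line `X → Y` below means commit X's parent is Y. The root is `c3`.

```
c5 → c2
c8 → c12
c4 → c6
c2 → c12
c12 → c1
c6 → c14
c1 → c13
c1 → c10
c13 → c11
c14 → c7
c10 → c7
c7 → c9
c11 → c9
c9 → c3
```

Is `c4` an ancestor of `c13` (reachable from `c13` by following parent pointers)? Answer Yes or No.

Ancestors of c13: {c11, c13, c3, c9}.
c4 is not in that set, so it is not an ancestor of c13.

No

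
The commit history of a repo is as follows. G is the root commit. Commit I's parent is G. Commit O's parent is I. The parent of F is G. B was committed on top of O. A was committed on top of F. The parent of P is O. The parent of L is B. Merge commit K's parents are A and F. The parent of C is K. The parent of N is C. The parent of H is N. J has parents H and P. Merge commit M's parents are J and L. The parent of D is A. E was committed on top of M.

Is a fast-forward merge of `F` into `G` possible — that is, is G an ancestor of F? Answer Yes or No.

A fast-forward from G to F is possible iff G is an ancestor of F.
Ancestors of F: {F, G}.
G is among them, so fast-forward is possible.

Yes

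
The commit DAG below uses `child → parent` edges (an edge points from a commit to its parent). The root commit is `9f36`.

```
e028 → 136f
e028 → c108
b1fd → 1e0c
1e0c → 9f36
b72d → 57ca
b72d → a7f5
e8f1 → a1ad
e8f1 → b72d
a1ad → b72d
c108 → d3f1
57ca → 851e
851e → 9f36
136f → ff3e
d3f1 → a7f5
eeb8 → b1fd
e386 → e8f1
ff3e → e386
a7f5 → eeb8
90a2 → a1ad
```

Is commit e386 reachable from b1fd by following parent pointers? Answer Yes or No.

Ancestors of b1fd: {1e0c, 9f36, b1fd}.
e386 is not in that set, so it is not an ancestor of b1fd.

No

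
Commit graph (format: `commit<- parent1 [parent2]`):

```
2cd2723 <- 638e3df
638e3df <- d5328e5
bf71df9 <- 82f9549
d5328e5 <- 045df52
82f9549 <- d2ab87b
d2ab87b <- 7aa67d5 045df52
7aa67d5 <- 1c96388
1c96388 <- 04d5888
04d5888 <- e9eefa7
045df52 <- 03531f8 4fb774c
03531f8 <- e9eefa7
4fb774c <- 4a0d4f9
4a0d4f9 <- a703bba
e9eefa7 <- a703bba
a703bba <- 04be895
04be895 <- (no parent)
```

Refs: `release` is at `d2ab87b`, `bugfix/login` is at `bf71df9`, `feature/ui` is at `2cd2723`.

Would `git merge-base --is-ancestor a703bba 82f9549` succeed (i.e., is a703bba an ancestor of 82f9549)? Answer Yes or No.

Yes

Ancestors of 82f9549 (commits reachable by following parents): {03531f8, 045df52, 04be895, 04d5888, 1c96388, 4a0d4f9, 4fb774c, 7aa67d5, 82f9549, a703bba, d2ab87b, e9eefa7}.
a703bba is in that set, so it is an ancestor of 82f9549.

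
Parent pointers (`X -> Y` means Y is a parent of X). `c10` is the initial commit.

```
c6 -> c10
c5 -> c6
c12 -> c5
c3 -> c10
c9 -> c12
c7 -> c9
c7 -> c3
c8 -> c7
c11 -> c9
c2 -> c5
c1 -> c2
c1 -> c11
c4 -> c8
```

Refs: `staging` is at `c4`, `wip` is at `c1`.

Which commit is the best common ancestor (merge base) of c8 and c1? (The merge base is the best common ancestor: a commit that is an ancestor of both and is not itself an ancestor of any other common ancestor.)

Ancestors of c8: {c10, c12, c3, c5, c6, c7, c8, c9}.
Ancestors of c1: {c1, c10, c11, c12, c2, c5, c6, c9}.
Common ancestors: {c10, c12, c5, c6, c9}.
Among these, c9 is not an ancestor of any other common ancestor — it is the merge base.

c9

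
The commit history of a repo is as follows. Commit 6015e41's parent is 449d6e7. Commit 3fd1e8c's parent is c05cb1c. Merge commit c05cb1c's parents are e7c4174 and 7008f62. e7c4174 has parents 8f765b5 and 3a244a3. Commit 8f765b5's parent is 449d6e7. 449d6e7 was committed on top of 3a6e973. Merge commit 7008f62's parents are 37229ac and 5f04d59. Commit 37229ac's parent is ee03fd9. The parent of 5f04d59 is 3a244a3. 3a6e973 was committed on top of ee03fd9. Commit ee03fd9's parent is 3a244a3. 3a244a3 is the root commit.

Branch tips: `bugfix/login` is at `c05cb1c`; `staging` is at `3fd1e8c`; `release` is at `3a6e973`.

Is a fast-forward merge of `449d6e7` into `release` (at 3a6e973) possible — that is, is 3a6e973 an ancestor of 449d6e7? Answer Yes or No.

Yes

A fast-forward from 3a6e973 to 449d6e7 is possible iff 3a6e973 is an ancestor of 449d6e7.
Ancestors of 449d6e7: {3a244a3, 3a6e973, 449d6e7, ee03fd9}.
3a6e973 is among them, so fast-forward is possible.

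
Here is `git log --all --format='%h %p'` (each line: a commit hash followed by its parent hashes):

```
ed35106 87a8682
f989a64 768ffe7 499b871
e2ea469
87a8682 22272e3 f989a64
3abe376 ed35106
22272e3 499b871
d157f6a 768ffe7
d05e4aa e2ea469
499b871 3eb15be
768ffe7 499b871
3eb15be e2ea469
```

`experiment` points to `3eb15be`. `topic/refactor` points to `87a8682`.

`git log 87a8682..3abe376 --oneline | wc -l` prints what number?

2

Reachable from 3abe376: {22272e3, 3abe376, 3eb15be, 499b871, 768ffe7, 87a8682, e2ea469, ed35106, f989a64}.
Reachable from 87a8682: {22272e3, 3eb15be, 499b871, 768ffe7, 87a8682, e2ea469, f989a64}.
In 3abe376's history but not 87a8682's: {3abe376, ed35106} — 2 commits.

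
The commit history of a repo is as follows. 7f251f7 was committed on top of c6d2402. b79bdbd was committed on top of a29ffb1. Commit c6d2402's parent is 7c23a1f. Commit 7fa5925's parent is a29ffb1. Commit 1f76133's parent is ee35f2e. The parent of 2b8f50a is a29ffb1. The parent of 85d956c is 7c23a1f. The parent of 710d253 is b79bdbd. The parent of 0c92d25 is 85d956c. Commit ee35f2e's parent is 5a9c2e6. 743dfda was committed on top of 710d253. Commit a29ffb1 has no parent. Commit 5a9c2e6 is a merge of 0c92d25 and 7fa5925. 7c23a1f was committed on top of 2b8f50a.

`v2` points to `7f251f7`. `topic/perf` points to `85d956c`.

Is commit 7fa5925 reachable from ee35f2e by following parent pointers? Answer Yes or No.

Yes

Ancestors of ee35f2e (commits reachable by following parents): {0c92d25, 2b8f50a, 5a9c2e6, 7c23a1f, 7fa5925, 85d956c, a29ffb1, ee35f2e}.
7fa5925 is in that set, so it is an ancestor of ee35f2e.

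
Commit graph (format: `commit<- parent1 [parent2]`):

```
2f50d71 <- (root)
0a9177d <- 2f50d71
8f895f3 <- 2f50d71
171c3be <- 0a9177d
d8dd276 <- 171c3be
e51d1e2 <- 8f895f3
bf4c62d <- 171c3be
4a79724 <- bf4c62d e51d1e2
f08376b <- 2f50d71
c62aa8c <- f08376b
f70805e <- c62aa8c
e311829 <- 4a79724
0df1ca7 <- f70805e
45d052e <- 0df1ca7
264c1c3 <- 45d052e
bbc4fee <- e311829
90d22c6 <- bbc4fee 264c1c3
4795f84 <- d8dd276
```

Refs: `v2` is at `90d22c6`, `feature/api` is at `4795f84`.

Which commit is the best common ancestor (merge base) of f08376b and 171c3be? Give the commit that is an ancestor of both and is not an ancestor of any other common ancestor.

Ancestors of f08376b: {2f50d71, f08376b}.
Ancestors of 171c3be: {0a9177d, 171c3be, 2f50d71}.
Common ancestors: {2f50d71}.
The only common ancestor is 2f50d71, so it is the merge base.

2f50d71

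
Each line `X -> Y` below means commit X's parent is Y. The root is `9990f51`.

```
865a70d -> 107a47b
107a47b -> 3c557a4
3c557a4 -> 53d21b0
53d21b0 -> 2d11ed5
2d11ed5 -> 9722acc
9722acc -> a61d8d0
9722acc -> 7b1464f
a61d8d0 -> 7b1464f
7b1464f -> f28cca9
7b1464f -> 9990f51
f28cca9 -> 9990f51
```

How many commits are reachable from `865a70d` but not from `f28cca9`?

Reachable from 865a70d: {107a47b, 2d11ed5, 3c557a4, 53d21b0, 7b1464f, 865a70d, 9722acc, 9990f51, a61d8d0, f28cca9}.
Reachable from f28cca9: {9990f51, f28cca9}.
In 865a70d's history but not f28cca9's: {107a47b, 2d11ed5, 3c557a4, 53d21b0, 7b1464f, 865a70d, 9722acc, a61d8d0} — 8 commits.

8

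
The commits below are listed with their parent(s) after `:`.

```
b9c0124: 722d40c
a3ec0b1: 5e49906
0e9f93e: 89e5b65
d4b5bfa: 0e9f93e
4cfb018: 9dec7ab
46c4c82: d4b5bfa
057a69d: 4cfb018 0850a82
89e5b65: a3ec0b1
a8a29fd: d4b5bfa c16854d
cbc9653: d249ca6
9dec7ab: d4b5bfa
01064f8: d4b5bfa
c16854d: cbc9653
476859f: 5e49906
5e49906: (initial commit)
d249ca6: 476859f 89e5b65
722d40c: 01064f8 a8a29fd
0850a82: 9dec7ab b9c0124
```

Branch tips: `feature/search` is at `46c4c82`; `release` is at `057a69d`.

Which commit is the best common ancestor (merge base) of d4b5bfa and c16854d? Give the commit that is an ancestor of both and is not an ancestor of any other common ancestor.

89e5b65

Ancestors of d4b5bfa: {0e9f93e, 5e49906, 89e5b65, a3ec0b1, d4b5bfa}.
Ancestors of c16854d: {476859f, 5e49906, 89e5b65, a3ec0b1, c16854d, cbc9653, d249ca6}.
Common ancestors: {5e49906, 89e5b65, a3ec0b1}.
Among these, 89e5b65 is not an ancestor of any other common ancestor — it is the merge base.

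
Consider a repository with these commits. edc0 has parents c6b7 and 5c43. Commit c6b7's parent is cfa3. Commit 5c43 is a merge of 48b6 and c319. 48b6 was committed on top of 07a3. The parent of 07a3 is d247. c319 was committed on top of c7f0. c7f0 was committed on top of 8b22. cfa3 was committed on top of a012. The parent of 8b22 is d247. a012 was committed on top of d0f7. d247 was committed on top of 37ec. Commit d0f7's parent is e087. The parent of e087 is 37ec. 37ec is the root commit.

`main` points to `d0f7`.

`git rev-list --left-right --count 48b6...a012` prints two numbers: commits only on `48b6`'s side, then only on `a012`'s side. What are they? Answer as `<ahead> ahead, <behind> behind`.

Reachable from 48b6: {07a3, 37ec, 48b6, d247}.
Reachable from a012: {37ec, a012, d0f7, e087}.
Only in 48b6's history (ahead): {07a3, 48b6, d247} — 3.
Only in a012's history (behind): {a012, d0f7, e087} — 3.

3 ahead, 3 behind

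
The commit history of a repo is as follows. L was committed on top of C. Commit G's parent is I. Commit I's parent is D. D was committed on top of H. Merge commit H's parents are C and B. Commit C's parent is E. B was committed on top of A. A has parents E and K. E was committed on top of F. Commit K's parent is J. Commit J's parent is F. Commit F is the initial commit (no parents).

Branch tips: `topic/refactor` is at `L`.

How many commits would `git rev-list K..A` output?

Reachable from A: {A, E, F, J, K}.
Reachable from K: {F, J, K}.
In A's history but not K's: {A, E} — 2 commits.

2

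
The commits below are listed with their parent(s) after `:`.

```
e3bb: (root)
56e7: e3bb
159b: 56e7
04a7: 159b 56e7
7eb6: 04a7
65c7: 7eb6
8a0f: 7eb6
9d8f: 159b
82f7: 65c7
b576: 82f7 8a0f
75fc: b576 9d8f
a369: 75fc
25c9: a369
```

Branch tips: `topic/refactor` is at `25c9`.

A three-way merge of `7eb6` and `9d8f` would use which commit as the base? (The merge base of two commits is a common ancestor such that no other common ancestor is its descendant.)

Ancestors of 7eb6: {04a7, 159b, 56e7, 7eb6, e3bb}.
Ancestors of 9d8f: {159b, 56e7, 9d8f, e3bb}.
Common ancestors: {159b, 56e7, e3bb}.
Among these, 159b is not an ancestor of any other common ancestor — it is the merge base.

159b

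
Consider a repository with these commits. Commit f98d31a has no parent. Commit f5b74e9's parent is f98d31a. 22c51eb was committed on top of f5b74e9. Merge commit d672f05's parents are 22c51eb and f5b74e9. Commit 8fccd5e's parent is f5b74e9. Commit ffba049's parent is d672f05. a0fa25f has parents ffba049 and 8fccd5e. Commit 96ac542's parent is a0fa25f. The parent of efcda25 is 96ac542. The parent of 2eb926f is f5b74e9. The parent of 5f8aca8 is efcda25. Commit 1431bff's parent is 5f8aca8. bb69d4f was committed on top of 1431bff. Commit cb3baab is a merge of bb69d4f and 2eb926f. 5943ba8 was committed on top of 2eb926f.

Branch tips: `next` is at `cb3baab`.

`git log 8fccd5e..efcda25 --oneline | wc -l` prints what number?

6

Reachable from efcda25: {22c51eb, 8fccd5e, 96ac542, a0fa25f, d672f05, efcda25, f5b74e9, f98d31a, ffba049}.
Reachable from 8fccd5e: {8fccd5e, f5b74e9, f98d31a}.
In efcda25's history but not 8fccd5e's: {22c51eb, 96ac542, a0fa25f, d672f05, efcda25, ffba049} — 6 commits.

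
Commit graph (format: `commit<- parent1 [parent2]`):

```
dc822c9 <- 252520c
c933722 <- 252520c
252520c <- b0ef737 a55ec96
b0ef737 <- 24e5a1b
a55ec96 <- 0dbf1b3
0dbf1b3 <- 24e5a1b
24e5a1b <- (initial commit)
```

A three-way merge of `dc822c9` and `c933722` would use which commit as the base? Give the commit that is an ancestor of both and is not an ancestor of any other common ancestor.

252520c

Ancestors of dc822c9: {0dbf1b3, 24e5a1b, 252520c, a55ec96, b0ef737, dc822c9}.
Ancestors of c933722: {0dbf1b3, 24e5a1b, 252520c, a55ec96, b0ef737, c933722}.
Common ancestors: {0dbf1b3, 24e5a1b, 252520c, a55ec96, b0ef737}.
Among these, 252520c is not an ancestor of any other common ancestor — it is the merge base.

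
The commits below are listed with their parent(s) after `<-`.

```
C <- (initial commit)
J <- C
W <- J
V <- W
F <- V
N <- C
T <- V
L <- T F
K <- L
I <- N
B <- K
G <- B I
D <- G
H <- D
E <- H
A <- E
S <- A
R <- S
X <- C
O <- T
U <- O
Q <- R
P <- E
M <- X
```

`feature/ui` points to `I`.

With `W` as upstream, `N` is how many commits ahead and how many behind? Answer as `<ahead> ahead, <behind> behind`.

1 ahead, 2 behind

Reachable from N: {C, N}.
Reachable from W: {C, J, W}.
Only in N's history (ahead): {N} — 1.
Only in W's history (behind): {J, W} — 2.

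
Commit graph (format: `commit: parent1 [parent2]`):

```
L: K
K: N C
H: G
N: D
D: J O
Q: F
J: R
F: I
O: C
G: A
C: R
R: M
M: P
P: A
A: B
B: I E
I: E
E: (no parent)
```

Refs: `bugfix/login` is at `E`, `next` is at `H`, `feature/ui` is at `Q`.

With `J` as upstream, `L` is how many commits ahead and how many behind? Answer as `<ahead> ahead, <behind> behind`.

Reachable from L: {A, B, C, D, E, I, J, K, L, M, N, O, P, R}.
Reachable from J: {A, B, E, I, J, M, P, R}.
Only in L's history (ahead): {C, D, K, L, N, O} — 6.
Only in J's history (behind): {} — 0.

6 ahead, 0 behind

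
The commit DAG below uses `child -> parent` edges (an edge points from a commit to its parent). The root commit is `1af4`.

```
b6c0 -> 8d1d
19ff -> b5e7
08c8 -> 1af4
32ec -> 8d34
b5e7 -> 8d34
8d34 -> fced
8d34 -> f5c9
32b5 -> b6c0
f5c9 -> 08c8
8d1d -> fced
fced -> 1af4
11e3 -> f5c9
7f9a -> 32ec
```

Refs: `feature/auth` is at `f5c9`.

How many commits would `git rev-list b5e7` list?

6

Walking parent pointers from b5e7: reachable set = {08c8, 1af4, 8d34, b5e7, f5c9, fced}.
That is 6 commits.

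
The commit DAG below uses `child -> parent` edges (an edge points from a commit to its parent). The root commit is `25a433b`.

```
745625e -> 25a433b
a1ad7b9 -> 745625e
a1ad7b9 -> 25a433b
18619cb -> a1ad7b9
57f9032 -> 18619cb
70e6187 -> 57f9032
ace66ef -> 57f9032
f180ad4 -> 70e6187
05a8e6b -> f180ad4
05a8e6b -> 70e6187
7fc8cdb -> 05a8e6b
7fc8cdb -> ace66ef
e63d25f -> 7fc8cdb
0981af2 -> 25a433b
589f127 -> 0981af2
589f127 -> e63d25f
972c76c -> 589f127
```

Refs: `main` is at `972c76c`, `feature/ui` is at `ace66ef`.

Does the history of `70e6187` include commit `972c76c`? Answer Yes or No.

No

Ancestors of 70e6187: {18619cb, 25a433b, 57f9032, 70e6187, 745625e, a1ad7b9}.
972c76c is not in that set, so it is not an ancestor of 70e6187.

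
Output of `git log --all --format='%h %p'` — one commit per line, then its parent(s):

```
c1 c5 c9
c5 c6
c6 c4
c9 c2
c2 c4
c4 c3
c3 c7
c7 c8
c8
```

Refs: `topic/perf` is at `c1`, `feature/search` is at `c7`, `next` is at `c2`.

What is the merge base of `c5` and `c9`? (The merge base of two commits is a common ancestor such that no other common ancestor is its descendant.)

c4

Ancestors of c5: {c3, c4, c5, c6, c7, c8}.
Ancestors of c9: {c2, c3, c4, c7, c8, c9}.
Common ancestors: {c3, c4, c7, c8}.
Among these, c4 is not an ancestor of any other common ancestor — it is the merge base.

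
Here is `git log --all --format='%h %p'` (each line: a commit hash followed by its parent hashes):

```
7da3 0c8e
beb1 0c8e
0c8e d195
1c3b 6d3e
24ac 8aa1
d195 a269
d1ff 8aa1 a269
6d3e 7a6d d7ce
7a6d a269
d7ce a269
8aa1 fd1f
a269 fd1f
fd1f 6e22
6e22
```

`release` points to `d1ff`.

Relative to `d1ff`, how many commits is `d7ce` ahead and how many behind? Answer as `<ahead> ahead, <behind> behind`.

Reachable from d7ce: {6e22, a269, d7ce, fd1f}.
Reachable from d1ff: {6e22, 8aa1, a269, d1ff, fd1f}.
Only in d7ce's history (ahead): {d7ce} — 1.
Only in d1ff's history (behind): {8aa1, d1ff} — 2.

1 ahead, 2 behind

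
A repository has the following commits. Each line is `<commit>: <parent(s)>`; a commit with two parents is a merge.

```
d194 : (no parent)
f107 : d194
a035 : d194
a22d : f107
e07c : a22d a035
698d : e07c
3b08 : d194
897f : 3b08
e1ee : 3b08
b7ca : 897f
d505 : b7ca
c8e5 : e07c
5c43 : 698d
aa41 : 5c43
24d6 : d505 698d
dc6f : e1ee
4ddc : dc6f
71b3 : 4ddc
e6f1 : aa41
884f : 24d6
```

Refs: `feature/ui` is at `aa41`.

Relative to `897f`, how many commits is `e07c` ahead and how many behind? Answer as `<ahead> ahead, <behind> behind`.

Reachable from e07c: {a035, a22d, d194, e07c, f107}.
Reachable from 897f: {3b08, 897f, d194}.
Only in e07c's history (ahead): {a035, a22d, e07c, f107} — 4.
Only in 897f's history (behind): {3b08, 897f} — 2.

4 ahead, 2 behind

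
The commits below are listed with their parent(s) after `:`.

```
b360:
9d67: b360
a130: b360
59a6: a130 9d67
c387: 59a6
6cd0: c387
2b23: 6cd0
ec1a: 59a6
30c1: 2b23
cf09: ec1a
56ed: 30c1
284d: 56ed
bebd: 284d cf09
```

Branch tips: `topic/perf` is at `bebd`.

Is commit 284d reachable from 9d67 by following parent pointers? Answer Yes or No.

Ancestors of 9d67: {9d67, b360}.
284d is not in that set, so it is not an ancestor of 9d67.

No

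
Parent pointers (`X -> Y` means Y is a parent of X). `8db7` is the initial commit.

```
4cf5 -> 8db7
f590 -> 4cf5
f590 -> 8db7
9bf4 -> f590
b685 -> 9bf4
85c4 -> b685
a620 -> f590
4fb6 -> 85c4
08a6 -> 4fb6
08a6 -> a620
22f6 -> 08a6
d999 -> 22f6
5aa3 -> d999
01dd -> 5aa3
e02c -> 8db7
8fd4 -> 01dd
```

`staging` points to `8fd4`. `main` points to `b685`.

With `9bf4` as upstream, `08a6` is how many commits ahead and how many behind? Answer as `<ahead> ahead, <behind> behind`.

5 ahead, 0 behind

Reachable from 08a6: {08a6, 4cf5, 4fb6, 85c4, 8db7, 9bf4, a620, b685, f590}.
Reachable from 9bf4: {4cf5, 8db7, 9bf4, f590}.
Only in 08a6's history (ahead): {08a6, 4fb6, 85c4, a620, b685} — 5.
Only in 9bf4's history (behind): {} — 0.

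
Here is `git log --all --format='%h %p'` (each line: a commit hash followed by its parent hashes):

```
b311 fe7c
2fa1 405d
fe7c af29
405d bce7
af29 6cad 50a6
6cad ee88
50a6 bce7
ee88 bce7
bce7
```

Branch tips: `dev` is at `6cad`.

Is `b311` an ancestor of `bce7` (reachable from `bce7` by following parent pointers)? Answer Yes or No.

No

Ancestors of bce7: {bce7}.
b311 is not in that set, so it is not an ancestor of bce7.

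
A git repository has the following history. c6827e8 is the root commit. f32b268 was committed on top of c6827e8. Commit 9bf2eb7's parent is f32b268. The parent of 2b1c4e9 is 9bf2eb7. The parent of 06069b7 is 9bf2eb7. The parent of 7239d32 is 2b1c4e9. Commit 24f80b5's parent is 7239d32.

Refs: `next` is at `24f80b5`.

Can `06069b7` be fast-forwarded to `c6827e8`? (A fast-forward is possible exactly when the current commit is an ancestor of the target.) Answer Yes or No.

A fast-forward from 06069b7 to c6827e8 is possible iff 06069b7 is an ancestor of c6827e8.
Ancestors of c6827e8: {c6827e8}.
06069b7 is not among them, so fast-forward is not possible.

No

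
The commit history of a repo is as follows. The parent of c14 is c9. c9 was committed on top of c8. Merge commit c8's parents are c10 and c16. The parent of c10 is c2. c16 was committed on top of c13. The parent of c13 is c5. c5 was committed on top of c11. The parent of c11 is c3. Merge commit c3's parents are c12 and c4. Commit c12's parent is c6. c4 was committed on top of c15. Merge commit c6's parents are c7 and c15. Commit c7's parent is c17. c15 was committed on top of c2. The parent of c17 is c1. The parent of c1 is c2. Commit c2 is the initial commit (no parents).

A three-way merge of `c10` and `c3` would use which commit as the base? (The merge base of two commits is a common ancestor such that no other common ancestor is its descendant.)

c2

Ancestors of c10: {c10, c2}.
Ancestors of c3: {c1, c12, c15, c17, c2, c3, c4, c6, c7}.
Common ancestors: {c2}.
The only common ancestor is c2, so it is the merge base.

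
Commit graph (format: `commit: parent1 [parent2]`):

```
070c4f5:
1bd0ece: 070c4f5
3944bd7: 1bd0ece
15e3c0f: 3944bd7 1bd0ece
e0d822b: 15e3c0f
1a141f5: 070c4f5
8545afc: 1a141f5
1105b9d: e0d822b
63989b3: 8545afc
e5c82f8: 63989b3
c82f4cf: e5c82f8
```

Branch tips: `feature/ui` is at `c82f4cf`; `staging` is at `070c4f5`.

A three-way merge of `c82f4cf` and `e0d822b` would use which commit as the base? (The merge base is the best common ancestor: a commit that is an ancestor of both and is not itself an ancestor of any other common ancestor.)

Ancestors of c82f4cf: {070c4f5, 1a141f5, 63989b3, 8545afc, c82f4cf, e5c82f8}.
Ancestors of e0d822b: {070c4f5, 15e3c0f, 1bd0ece, 3944bd7, e0d822b}.
Common ancestors: {070c4f5}.
The only common ancestor is 070c4f5, so it is the merge base.

070c4f5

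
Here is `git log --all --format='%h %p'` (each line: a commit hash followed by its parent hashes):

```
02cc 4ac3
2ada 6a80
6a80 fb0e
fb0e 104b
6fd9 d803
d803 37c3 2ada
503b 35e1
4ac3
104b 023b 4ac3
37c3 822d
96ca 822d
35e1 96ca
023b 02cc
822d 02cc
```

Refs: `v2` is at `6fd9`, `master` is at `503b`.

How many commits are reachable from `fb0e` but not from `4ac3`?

4

Reachable from fb0e: {023b, 02cc, 104b, 4ac3, fb0e}.
Reachable from 4ac3: {4ac3}.
In fb0e's history but not 4ac3's: {023b, 02cc, 104b, fb0e} — 4 commits.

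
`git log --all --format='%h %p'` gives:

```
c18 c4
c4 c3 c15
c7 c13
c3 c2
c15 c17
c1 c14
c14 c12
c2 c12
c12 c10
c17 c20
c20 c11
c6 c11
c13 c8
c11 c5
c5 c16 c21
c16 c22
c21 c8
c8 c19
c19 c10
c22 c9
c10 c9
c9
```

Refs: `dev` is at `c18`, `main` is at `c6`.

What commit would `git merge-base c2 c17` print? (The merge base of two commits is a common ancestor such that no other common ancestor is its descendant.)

Ancestors of c2: {c10, c12, c2, c9}.
Ancestors of c17: {c10, c11, c16, c17, c19, c20, c21, c22, c5, c8, c9}.
Common ancestors: {c10, c9}.
Among these, c10 is not an ancestor of any other common ancestor — it is the merge base.

c10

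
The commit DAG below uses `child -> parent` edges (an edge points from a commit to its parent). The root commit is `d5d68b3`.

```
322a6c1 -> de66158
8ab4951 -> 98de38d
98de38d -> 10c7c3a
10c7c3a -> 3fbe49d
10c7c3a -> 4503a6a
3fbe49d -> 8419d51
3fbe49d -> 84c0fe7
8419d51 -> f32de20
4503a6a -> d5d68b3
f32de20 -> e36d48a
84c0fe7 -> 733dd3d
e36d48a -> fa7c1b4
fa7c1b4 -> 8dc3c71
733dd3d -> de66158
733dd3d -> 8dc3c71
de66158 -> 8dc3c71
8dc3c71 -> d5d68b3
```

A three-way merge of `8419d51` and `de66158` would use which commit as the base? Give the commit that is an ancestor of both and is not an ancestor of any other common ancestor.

8dc3c71

Ancestors of 8419d51: {8419d51, 8dc3c71, d5d68b3, e36d48a, f32de20, fa7c1b4}.
Ancestors of de66158: {8dc3c71, d5d68b3, de66158}.
Common ancestors: {8dc3c71, d5d68b3}.
Among these, 8dc3c71 is not an ancestor of any other common ancestor — it is the merge base.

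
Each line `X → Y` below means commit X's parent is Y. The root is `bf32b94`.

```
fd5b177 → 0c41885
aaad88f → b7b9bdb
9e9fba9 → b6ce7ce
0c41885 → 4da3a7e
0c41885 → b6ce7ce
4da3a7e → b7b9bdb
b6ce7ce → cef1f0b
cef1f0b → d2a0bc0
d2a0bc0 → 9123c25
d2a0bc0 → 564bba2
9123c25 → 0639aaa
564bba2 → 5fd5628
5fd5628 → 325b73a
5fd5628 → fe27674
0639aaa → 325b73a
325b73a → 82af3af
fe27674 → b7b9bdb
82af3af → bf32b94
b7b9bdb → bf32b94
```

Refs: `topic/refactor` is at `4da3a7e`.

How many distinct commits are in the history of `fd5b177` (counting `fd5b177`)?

15

Walking parent pointers from fd5b177: reachable set = {0639aaa, 0c41885, 325b73a, 4da3a7e, 564bba2, 5fd5628, 82af3af, 9123c25, b6ce7ce, b7b9bdb, bf32b94, cef1f0b, d2a0bc0, fd5b177, fe27674}.
That is 15 commits.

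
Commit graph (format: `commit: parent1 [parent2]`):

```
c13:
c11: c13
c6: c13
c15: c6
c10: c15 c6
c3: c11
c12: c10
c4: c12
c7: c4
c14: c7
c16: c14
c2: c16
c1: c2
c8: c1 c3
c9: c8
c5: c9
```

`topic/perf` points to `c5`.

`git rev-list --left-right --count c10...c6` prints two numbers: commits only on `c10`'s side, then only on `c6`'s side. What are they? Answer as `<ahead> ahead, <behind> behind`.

Reachable from c10: {c10, c13, c15, c6}.
Reachable from c6: {c13, c6}.
Only in c10's history (ahead): {c10, c15} — 2.
Only in c6's history (behind): {} — 0.

2 ahead, 0 behind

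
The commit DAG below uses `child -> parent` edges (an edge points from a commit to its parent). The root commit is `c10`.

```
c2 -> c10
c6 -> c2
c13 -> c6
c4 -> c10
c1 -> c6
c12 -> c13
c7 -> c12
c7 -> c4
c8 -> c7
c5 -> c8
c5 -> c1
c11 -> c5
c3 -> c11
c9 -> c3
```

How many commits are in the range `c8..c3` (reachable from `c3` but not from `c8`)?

4

Reachable from c3: {c1, c10, c11, c12, c13, c2, c3, c4, c5, c6, c7, c8}.
Reachable from c8: {c10, c12, c13, c2, c4, c6, c7, c8}.
In c3's history but not c8's: {c1, c11, c3, c5} — 4 commits.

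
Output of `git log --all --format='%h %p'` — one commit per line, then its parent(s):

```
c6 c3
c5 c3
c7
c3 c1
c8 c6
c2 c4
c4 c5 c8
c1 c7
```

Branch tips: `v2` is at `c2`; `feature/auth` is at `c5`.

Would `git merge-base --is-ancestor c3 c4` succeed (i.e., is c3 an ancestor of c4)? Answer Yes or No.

Yes

Ancestors of c4 (commits reachable by following parents): {c1, c3, c4, c5, c6, c7, c8}.
c3 is in that set, so it is an ancestor of c4.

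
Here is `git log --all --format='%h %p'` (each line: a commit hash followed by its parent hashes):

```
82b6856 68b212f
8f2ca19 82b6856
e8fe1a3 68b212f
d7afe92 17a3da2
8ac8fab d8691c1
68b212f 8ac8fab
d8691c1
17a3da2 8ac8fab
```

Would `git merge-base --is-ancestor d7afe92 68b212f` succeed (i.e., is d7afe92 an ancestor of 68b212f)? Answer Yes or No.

No

Ancestors of 68b212f: {68b212f, 8ac8fab, d8691c1}.
d7afe92 is not in that set, so it is not an ancestor of 68b212f.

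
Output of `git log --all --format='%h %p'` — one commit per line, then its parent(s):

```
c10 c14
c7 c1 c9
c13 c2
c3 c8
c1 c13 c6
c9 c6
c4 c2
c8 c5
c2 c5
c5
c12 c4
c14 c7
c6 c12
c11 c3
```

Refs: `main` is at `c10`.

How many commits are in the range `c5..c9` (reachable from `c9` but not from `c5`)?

Reachable from c9: {c12, c2, c4, c5, c6, c9}.
Reachable from c5: {c5}.
In c9's history but not c5's: {c12, c2, c4, c6, c9} — 5 commits.

5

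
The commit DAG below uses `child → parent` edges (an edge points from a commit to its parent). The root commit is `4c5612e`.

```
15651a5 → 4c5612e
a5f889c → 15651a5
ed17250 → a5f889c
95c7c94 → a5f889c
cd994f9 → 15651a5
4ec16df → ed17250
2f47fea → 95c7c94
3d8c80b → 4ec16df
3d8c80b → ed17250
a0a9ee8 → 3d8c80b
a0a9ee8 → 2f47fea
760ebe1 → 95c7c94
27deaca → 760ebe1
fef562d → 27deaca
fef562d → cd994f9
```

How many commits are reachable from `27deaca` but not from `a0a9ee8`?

2

Reachable from 27deaca: {15651a5, 27deaca, 4c5612e, 760ebe1, 95c7c94, a5f889c}.
Reachable from a0a9ee8: {15651a5, 2f47fea, 3d8c80b, 4c5612e, 4ec16df, 95c7c94, a0a9ee8, a5f889c, ed17250}.
In 27deaca's history but not a0a9ee8's: {27deaca, 760ebe1} — 2 commits.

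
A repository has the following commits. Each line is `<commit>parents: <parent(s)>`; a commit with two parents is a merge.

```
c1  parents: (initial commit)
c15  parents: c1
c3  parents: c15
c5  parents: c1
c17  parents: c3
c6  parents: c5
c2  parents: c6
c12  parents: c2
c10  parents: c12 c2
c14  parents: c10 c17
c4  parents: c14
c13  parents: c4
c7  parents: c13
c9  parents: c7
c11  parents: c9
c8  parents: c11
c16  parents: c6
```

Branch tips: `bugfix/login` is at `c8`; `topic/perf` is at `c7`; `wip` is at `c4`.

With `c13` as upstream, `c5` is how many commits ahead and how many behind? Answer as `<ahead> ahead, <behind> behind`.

0 ahead, 10 behind

Reachable from c5: {c1, c5}.
Reachable from c13: {c1, c10, c12, c13, c14, c15, c17, c2, c3, c4, c5, c6}.
Only in c5's history (ahead): {} — 0.
Only in c13's history (behind): {c10, c12, c13, c14, c15, c17, c2, c3, c4, c6} — 10.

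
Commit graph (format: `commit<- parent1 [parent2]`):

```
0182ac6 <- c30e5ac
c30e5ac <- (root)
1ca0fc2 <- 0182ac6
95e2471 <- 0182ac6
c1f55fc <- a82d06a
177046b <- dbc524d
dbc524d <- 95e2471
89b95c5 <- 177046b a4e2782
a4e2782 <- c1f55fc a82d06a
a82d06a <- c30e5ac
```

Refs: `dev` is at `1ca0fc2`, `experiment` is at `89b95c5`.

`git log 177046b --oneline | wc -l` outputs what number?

Walking parent pointers from 177046b: reachable set = {0182ac6, 177046b, 95e2471, c30e5ac, dbc524d}.
That is 5 commits.

5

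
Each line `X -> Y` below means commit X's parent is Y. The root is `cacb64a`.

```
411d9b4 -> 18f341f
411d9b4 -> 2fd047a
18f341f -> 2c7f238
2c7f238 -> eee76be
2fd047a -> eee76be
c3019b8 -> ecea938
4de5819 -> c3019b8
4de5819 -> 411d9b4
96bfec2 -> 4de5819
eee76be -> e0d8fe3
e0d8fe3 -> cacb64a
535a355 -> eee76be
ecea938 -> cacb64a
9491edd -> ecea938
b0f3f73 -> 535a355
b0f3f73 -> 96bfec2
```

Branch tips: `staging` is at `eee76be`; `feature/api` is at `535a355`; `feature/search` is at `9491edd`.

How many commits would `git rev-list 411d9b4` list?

7

Walking parent pointers from 411d9b4: reachable set = {18f341f, 2c7f238, 2fd047a, 411d9b4, cacb64a, e0d8fe3, eee76be}.
That is 7 commits.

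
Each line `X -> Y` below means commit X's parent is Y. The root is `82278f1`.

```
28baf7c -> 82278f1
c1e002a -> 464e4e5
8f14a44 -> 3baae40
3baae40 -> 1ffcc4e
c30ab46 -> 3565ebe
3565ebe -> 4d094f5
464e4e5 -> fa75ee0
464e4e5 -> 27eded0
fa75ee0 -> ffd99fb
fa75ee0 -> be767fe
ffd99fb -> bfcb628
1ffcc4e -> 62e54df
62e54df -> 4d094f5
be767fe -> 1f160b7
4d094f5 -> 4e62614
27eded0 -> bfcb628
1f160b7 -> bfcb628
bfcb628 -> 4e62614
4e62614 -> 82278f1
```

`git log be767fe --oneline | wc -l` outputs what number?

5

Walking parent pointers from be767fe: reachable set = {1f160b7, 4e62614, 82278f1, be767fe, bfcb628}.
That is 5 commits.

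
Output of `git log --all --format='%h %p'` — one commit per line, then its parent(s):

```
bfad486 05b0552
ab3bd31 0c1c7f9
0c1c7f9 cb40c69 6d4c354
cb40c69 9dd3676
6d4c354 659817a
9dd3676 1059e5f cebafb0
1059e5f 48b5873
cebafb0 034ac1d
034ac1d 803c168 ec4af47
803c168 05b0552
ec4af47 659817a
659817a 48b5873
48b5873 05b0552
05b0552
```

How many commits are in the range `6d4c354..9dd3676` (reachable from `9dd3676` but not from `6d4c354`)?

Reachable from 9dd3676: {034ac1d, 05b0552, 1059e5f, 48b5873, 659817a, 803c168, 9dd3676, cebafb0, ec4af47}.
Reachable from 6d4c354: {05b0552, 48b5873, 659817a, 6d4c354}.
In 9dd3676's history but not 6d4c354's: {034ac1d, 1059e5f, 803c168, 9dd3676, cebafb0, ec4af47} — 6 commits.

6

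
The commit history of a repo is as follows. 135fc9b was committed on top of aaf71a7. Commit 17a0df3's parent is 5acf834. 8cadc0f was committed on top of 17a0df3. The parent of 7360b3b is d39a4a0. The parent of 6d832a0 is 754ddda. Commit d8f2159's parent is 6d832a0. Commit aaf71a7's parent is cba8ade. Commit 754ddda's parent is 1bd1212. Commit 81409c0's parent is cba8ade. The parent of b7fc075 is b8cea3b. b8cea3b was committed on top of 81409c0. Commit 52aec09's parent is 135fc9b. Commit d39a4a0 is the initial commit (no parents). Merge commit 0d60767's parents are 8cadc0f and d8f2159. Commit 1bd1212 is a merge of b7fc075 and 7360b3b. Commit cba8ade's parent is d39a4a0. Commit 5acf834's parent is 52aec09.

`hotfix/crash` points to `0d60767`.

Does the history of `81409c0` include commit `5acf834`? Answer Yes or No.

Ancestors of 81409c0: {81409c0, cba8ade, d39a4a0}.
5acf834 is not in that set, so it is not an ancestor of 81409c0.

No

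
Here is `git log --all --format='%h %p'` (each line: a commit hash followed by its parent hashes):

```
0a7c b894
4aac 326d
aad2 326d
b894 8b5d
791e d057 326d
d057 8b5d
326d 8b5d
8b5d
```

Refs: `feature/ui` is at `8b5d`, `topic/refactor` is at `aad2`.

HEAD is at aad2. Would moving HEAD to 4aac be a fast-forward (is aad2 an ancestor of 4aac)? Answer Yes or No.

A fast-forward from aad2 to 4aac is possible iff aad2 is an ancestor of 4aac.
Ancestors of 4aac: {326d, 4aac, 8b5d}.
aad2 is not among them, so fast-forward is not possible.

No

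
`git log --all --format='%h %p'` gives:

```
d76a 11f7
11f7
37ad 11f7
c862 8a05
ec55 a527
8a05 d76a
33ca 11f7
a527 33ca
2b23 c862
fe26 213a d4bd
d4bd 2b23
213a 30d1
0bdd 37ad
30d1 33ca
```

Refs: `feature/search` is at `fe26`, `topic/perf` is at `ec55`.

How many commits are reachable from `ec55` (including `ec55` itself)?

4

Walking parent pointers from ec55: reachable set = {11f7, 33ca, a527, ec55}.
That is 4 commits.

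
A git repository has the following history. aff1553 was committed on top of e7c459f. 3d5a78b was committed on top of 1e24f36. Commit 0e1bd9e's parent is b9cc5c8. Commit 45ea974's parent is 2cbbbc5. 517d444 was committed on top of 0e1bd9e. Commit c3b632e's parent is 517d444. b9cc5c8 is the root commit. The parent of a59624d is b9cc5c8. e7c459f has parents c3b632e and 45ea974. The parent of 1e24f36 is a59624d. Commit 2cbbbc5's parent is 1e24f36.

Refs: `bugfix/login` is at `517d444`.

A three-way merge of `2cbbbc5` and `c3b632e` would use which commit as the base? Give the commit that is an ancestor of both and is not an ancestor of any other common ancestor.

Ancestors of 2cbbbc5: {1e24f36, 2cbbbc5, a59624d, b9cc5c8}.
Ancestors of c3b632e: {0e1bd9e, 517d444, b9cc5c8, c3b632e}.
Common ancestors: {b9cc5c8}.
The only common ancestor is b9cc5c8, so it is the merge base.

b9cc5c8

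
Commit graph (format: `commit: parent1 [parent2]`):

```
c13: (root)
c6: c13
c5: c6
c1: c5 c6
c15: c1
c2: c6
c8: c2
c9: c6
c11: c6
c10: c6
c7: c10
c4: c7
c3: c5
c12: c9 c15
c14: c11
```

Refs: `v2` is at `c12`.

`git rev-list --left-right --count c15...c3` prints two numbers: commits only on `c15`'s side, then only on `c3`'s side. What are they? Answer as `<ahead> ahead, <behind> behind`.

2 ahead, 1 behind

Reachable from c15: {c1, c13, c15, c5, c6}.
Reachable from c3: {c13, c3, c5, c6}.
Only in c15's history (ahead): {c1, c15} — 2.
Only in c3's history (behind): {c3} — 1.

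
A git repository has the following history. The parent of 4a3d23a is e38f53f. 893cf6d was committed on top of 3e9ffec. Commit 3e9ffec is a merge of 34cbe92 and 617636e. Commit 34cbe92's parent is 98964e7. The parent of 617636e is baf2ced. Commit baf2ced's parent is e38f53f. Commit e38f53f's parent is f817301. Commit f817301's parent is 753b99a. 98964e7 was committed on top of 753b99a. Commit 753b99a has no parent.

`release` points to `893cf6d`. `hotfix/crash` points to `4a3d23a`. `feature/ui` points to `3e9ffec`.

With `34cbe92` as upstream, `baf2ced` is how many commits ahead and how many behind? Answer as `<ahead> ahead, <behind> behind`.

Reachable from baf2ced: {753b99a, baf2ced, e38f53f, f817301}.
Reachable from 34cbe92: {34cbe92, 753b99a, 98964e7}.
Only in baf2ced's history (ahead): {baf2ced, e38f53f, f817301} — 3.
Only in 34cbe92's history (behind): {34cbe92, 98964e7} — 2.

3 ahead, 2 behind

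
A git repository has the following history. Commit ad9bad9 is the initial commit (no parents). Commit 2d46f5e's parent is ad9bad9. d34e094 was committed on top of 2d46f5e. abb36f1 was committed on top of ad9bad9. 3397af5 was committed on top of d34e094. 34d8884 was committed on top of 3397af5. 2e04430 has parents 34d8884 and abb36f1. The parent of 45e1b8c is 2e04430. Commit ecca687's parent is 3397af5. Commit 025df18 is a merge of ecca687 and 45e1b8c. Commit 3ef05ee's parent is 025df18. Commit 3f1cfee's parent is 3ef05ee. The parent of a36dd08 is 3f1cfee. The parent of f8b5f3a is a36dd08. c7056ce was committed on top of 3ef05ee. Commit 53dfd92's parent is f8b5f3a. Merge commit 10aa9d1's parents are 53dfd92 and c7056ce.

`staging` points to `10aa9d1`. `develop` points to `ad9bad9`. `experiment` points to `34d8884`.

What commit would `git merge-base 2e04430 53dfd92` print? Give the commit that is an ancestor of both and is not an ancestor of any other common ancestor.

Ancestors of 2e04430: {2d46f5e, 2e04430, 3397af5, 34d8884, abb36f1, ad9bad9, d34e094}.
Ancestors of 53dfd92: {025df18, 2d46f5e, 2e04430, 3397af5, 34d8884, 3ef05ee, 3f1cfee, 45e1b8c, 53dfd92, a36dd08, abb36f1, ad9bad9, d34e094, ecca687, f8b5f3a}.
Common ancestors: {2d46f5e, 2e04430, 3397af5, 34d8884, abb36f1, ad9bad9, d34e094}.
Among these, 2e04430 is not an ancestor of any other common ancestor — it is the merge base.

2e04430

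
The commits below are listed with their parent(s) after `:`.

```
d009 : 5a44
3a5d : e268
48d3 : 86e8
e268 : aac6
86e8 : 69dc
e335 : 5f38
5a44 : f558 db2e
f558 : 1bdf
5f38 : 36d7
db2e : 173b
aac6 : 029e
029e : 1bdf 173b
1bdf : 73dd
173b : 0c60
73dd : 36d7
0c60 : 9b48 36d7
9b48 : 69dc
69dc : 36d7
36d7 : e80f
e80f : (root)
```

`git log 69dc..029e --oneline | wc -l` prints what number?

6

Reachable from 029e: {029e, 0c60, 173b, 1bdf, 36d7, 69dc, 73dd, 9b48, e80f}.
Reachable from 69dc: {36d7, 69dc, e80f}.
In 029e's history but not 69dc's: {029e, 0c60, 173b, 1bdf, 73dd, 9b48} — 6 commits.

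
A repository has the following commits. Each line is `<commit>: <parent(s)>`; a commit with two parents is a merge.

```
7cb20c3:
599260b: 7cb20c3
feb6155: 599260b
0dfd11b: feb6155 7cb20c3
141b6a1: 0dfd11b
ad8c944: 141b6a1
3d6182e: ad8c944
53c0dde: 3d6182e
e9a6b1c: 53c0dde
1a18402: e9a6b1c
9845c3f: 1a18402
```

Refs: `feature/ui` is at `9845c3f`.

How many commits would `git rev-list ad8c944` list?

6

Walking parent pointers from ad8c944: reachable set = {0dfd11b, 141b6a1, 599260b, 7cb20c3, ad8c944, feb6155}.
That is 6 commits.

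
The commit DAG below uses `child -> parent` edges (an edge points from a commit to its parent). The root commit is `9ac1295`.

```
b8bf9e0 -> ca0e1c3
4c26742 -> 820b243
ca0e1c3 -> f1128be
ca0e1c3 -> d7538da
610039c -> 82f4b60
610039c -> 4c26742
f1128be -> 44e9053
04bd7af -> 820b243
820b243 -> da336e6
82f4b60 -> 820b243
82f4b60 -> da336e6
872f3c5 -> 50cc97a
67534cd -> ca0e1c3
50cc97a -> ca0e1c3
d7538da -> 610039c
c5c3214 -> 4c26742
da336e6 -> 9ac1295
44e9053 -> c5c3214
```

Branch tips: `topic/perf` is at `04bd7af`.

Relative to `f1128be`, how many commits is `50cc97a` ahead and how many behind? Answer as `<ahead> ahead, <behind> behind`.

Reachable from 50cc97a: {44e9053, 4c26742, 50cc97a, 610039c, 820b243, 82f4b60, 9ac1295, c5c3214, ca0e1c3, d7538da, da336e6, f1128be}.
Reachable from f1128be: {44e9053, 4c26742, 820b243, 9ac1295, c5c3214, da336e6, f1128be}.
Only in 50cc97a's history (ahead): {50cc97a, 610039c, 82f4b60, ca0e1c3, d7538da} — 5.
Only in f1128be's history (behind): {} — 0.

5 ahead, 0 behind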